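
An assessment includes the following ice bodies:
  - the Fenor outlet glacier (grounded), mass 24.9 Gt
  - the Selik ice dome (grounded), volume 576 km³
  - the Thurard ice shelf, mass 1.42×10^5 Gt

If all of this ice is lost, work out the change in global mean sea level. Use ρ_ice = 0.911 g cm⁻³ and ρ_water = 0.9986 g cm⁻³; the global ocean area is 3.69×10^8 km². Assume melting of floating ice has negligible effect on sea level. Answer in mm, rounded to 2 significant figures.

Fenor: 24.9 Gt = 2.490×10^13 kg; dividing by ρ_w = 0.9986 g cm⁻³ = 998.6 kg m⁻³ gives 2.493×10^10 m³ of water.
Selik: 576 km³ × (911/998.6) = 525.5 km³ of water.
The Thurard ice shelf is floating and already displaces its own weight of water, so its melt adds essentially nothing to sea level.
Total added water ≈ 5.504×10^11 m³ over 3.69×10^14 m² → Δh = 1.49×10^-3 m = 1.5 mm.

≈ 1.5 mm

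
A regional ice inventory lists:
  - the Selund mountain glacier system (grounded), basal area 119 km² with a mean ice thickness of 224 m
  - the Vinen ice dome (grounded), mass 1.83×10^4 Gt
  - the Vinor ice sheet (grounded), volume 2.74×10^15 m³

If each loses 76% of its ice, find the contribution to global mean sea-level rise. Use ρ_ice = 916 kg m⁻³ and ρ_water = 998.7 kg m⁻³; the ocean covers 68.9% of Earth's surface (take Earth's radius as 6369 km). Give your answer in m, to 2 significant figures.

Selund: ice volume = 119 km² × 224 m = 26.66 km³; 0.76 × 26.66 × (916/998.7) = 18.58 km³ of water.
Vinen: 0.76 × 1.83×10^4 Gt = 1.391×10^16 kg; dividing by ρ_w = 998.7 kg m⁻³ gives 1.393×10^13 m³ of water.
Vinor: 0.76 × 2.74×10^15 m³ × (916/998.7) = 1.910×10^15 m³ of water.
Total added water ≈ 1.924×10^15 m³ over 3.51×10^14 m² → Δh = 5.48 m.

≈ 5.5 m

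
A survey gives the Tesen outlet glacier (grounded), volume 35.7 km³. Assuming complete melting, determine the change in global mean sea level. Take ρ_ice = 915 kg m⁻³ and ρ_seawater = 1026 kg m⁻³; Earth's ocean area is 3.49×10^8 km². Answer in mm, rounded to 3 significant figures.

Tesen: 35.7 km³ × (915/1026) = 31.84 km³ of water.
Spread over 3.49×10^14 m² of ocean, Δh = 3.184×10^10 / 3.49×10^14 = 9.12×10^-5 m = 0.0912 mm.

≈ 0.0912 mm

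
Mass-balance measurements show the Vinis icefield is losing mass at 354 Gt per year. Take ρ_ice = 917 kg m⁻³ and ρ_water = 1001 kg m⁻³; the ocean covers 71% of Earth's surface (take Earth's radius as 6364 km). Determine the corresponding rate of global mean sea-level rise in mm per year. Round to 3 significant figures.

ρ_w = 1001 kg m⁻³. Annual water volume added = 354 Gt / ρ_w = 3.540×10^14 kg / 1001 kg m⁻³ = 3.536×10^11 m³.
Δh per year = 3.536×10^11 / 3.61×10^14 = 9.79×10^-4 m = 0.979 mm.

≈ 0.979 mm/yr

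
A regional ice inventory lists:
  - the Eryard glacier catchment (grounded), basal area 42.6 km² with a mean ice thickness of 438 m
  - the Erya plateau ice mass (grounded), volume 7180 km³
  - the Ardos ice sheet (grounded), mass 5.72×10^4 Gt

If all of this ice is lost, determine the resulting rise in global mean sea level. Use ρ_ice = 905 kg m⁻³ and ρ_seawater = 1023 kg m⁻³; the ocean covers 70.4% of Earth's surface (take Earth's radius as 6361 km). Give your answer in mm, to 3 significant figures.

≈ 174 mm

Eryard: ice volume = 42.6 km² × 438 m = 18.66 km³; 18.66 × (905/1023) = 16.51 km³ of water.
Erya: 7180 km³ × (905/1023) = 6352 km³ of water.
Ardos: 5.72×10^4 Gt = 5.720×10^16 kg; dividing by ρ_w = 1023 kg m⁻³ gives 5.591×10^13 m³ of water.
Total added water ≈ 6.228×10^13 m³ over 3.58×10^14 m² → Δh = 0.174 m = 174 mm.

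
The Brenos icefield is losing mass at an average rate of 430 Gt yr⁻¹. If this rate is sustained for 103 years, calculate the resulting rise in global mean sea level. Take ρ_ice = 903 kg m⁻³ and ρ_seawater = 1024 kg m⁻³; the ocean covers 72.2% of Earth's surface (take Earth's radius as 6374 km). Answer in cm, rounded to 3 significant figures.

≈ 11.7 cm

Total mass lost = 430 Gt/yr × 103 yr = 4.429×10^4 Gt = 4.429×10^16 kg.
ρ_w = 1024 kg m⁻³, so water volume = 4.429×10^16 / 1024 = 4.325×10^13 m³.
Δh = 4.325×10^13 / 3.69×10^14 = 0.117 m = 11.7 cm.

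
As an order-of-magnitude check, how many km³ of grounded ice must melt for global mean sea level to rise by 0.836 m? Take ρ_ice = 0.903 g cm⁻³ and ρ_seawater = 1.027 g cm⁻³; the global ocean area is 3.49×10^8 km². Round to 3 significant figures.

Required water volume = Δh × A = 0.836 m × 3.49×10^14 m² = 2.918×10^14 m³ = 2.918×10^5 km³.
Ice volume = water volume × ρ_w/ρ_ice = 2.918×10^5 × 1027/903 = 3.32×10^5 km³.

≈ 3.32×10^5 km³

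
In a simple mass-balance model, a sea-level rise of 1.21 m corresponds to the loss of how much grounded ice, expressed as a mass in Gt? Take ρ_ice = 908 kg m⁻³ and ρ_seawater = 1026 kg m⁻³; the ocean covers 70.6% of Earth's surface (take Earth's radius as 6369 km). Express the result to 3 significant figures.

Required water volume = Δh × A = 1.21 m × 3.60×10^14 m² = 4.355×10^14 m³.
ρ_w = 1026 kg m⁻³, so the mass of water = 4.355×10^14 m³ × 1026 kg m⁻³ = 4.468×10^17 kg = 4.47×10^5 Gt (and the same mass of ice, by conservation).

≈ 4.47×10^5 Gt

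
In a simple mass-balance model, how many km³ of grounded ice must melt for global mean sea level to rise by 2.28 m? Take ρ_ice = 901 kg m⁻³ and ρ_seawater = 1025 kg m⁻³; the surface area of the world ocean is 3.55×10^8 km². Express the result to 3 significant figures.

≈ 9.21×10^5 km³

Required water volume = Δh × A = 2.28 m × 3.55×10^14 m² = 8.094×10^14 m³ = 8.094×10^5 km³.
Ice volume = water volume × ρ_w/ρ_ice = 8.094×10^5 × 1025/901 = 9.21×10^5 km³.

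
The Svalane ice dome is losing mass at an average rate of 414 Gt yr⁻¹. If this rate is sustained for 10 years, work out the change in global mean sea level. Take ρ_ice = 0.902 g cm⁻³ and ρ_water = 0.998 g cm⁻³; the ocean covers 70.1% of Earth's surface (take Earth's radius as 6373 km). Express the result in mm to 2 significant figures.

≈ 12 mm

Total mass lost = 414 Gt/yr × 10 yr = 4140 Gt = 4.140×10^15 kg.
ρ_w = 0.998 g cm⁻³ = 998 kg m⁻³, so water volume = 4.140×10^15 / 998 = 4.148×10^12 m³.
Δh = 4.148×10^12 / 3.58×10^14 = 0.0116 m = 12 mm.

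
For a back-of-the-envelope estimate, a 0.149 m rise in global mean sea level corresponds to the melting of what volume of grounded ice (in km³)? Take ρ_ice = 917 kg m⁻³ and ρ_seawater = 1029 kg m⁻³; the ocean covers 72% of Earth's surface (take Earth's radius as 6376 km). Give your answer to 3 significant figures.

Required water volume = Δh × A = 0.149 m × 3.68×10^14 m² = 5.481×10^13 m³ = 5.481×10^4 km³.
Ice volume = water volume × ρ_w/ρ_ice = 5.481×10^4 × 1029/917 = 6.15×10^4 km³.

≈ 6.15×10^4 km³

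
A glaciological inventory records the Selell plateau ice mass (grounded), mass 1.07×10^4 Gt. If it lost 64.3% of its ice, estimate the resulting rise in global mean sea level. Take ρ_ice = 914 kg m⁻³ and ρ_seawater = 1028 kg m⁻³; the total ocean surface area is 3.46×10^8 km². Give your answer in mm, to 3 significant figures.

Selell: 0.643 × 1.07×10^4 Gt = 6.880×10^15 kg; dividing by ρ_w = 1028 kg m⁻³ gives 6.693×10^12 m³ of water.
Spread over 3.46×10^14 m² of ocean, Δh = 6.693×10^12 / 3.46×10^14 = 0.0193 m = 19.3 mm.

≈ 19.3 mm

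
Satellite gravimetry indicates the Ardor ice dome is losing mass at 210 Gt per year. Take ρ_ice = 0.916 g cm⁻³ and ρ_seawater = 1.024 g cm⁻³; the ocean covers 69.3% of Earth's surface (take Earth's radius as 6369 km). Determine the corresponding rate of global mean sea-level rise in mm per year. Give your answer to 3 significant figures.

≈ 0.581 mm/yr

ρ_w = 1.024 g cm⁻³ = 1024 kg m⁻³. Annual water volume added = 210 Gt / ρ_w = 2.100×10^14 kg / 1024 kg m⁻³ = 2.051×10^11 m³.
Δh per year = 2.051×10^11 / 3.53×10^14 = 5.81×10^-4 m = 0.581 mm.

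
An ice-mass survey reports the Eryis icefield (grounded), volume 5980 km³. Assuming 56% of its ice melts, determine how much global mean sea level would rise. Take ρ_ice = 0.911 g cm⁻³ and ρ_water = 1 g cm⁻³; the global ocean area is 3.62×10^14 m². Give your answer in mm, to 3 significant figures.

≈ 8.43 mm

Eryis: 0.56 × 5980 km³ × (911/1000) = 3051 km³ of water.
Spread over 3.62×10^14 m² of ocean, Δh = 3.051×10^12 / 3.62×10^14 = 8.43×10^-3 m = 8.43 mm.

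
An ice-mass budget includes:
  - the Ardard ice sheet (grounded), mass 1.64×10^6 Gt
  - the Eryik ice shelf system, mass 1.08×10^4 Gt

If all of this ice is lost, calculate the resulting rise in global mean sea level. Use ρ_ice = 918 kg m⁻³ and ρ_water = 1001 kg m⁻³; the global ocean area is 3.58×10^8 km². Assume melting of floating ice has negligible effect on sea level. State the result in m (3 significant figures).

≈ 4.58 m

Ardard: 1.64×10^6 Gt = 1.640×10^18 kg; dividing by ρ_w = 1001 kg m⁻³ gives 1.638×10^15 m³ of water.
The Eryik ice shelf system is floating and already displaces its own weight of water, so its melt adds essentially nothing to sea level.
Total added water ≈ 1.638×10^15 m³ over 3.58×10^14 m² → Δh = 4.58 m.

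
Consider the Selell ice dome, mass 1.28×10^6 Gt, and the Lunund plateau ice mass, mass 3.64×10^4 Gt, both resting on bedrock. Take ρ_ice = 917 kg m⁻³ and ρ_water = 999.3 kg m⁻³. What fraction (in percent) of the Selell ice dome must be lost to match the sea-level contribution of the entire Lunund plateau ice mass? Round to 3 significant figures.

Equal sea-level rise means equal mass of meltwater, i.e. equal mass of ice lost.
Ice mass of Lunund: 3.640×10^16 kg; ice mass of Selell: 1.280×10^18 kg.
Fraction required = 3.640×10^16 / 1.280×10^18 = 0.0284 → 2.84 %.

≈ 2.84 %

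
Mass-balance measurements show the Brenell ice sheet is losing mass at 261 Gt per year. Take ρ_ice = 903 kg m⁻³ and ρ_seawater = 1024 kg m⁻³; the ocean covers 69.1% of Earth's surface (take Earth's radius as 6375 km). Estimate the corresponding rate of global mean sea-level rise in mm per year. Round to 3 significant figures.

ρ_w = 1024 kg m⁻³. Annual water volume added = 261 Gt / ρ_w = 2.610×10^14 kg / 1024 kg m⁻³ = 2.549×10^11 m³.
Δh per year = 2.549×10^11 / 3.53×10^14 = 7.22×10^-4 m = 0.722 mm.

≈ 0.722 mm/yr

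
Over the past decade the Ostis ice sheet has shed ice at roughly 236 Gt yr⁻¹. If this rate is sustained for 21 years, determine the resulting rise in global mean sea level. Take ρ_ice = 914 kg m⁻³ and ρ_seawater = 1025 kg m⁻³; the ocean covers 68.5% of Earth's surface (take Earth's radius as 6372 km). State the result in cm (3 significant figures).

Total mass lost = 236 Gt/yr × 21 yr = 4956 Gt = 4.956×10^15 kg.
ρ_w = 1025 kg m⁻³, so water volume = 4.956×10^15 / 1025 = 4.835×10^12 m³.
Δh = 4.835×10^12 / 3.50×10^14 = 0.0138 m = 1.38 cm.

≈ 1.38 cm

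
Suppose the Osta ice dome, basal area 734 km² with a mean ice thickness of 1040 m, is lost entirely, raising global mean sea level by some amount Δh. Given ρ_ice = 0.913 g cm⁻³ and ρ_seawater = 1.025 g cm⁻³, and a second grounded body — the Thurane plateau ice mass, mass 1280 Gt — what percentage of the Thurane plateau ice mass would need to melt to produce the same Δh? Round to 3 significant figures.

≈ 54.4 %

Equal sea-level rise means equal mass of meltwater, i.e. equal mass of ice lost.
Ice mass of Osta: 6.969×10^14 kg; ice mass of Thurane: 1.280×10^15 kg.
Fraction required = 6.969×10^14 / 1.280×10^15 = 0.544 → 54.4 %.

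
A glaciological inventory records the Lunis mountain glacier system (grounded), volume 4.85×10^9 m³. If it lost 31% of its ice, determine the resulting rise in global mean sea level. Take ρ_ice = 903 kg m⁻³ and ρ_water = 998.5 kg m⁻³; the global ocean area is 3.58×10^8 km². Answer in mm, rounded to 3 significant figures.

≈ 3.80×10^-3 mm

Lunis: 0.31 × 4.85×10^9 m³ × (903/998.5) = 1.360×10^9 m³ of water.
Spread over 3.58×10^14 m² of ocean, Δh = 1.360×10^9 / 3.58×10^14 = 3.80×10^-6 m = 3.80×10^-3 mm.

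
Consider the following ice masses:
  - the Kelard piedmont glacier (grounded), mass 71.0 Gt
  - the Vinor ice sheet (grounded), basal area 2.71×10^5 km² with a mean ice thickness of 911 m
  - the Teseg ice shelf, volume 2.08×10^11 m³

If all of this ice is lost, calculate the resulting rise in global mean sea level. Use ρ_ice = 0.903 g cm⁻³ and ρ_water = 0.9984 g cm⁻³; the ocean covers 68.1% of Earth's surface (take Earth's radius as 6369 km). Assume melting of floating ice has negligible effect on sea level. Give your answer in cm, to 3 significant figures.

Kelard: 71.0 Gt = 7.100×10^13 kg; dividing by ρ_w = 0.9984 g cm⁻³ = 998.4 kg m⁻³ gives 7.111×10^10 m³ of water.
Vinor: ice volume = 2.71×10^5 km² × 911 m = 2.469×10^5 km³; 2.469×10^5 × (903/998.4) = 2.233×10^5 km³ of water.
The Teseg ice shelf is floating and already displaces its own weight of water, so its melt adds essentially nothing to sea level.
Total added water ≈ 2.234×10^14 m³ over 3.47×10^14 m² → Δh = 0.643 m = 64.3 cm.

≈ 64.3 cm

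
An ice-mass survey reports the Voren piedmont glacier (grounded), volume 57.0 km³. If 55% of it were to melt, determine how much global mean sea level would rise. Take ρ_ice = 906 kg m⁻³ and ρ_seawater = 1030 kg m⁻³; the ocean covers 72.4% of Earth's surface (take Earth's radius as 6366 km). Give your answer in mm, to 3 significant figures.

≈ 0.0748 mm

Voren: 0.55 × 57.0 km³ × (906/1030) = 27.58 km³ of water.
Spread over 3.69×10^14 m² of ocean, Δh = 2.758×10^10 / 3.69×10^14 = 7.48×10^-5 m = 0.0748 mm.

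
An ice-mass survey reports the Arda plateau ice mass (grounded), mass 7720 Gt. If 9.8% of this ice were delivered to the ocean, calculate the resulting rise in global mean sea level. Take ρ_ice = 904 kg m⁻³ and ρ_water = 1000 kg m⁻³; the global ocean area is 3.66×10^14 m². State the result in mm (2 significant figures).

≈ 2.1 mm

Arda: 0.098 × 7720 Gt = 7.566×10^14 kg; dividing by ρ_w = 1000 kg m⁻³ gives 7.566×10^11 m³ of water.
Spread over 3.66×10^14 m² of ocean, Δh = 7.566×10^11 / 3.66×10^14 = 2.07×10^-3 m = 2.1 mm.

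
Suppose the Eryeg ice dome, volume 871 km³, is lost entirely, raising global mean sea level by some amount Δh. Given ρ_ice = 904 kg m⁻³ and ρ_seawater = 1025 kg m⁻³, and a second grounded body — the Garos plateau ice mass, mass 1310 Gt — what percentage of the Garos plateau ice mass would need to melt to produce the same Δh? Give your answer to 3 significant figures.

≈ 60.1 %

Equal sea-level rise means equal mass of meltwater, i.e. equal mass of ice lost.
Ice mass of Eryeg: 7.874×10^14 kg; ice mass of Garos: 1.310×10^15 kg.
Fraction required = 7.874×10^14 / 1.310×10^15 = 0.601 → 60.1 %.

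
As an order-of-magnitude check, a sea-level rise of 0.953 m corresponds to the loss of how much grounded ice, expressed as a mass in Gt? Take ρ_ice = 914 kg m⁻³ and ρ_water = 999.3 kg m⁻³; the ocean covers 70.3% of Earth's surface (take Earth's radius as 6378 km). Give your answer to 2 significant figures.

Required water volume = Δh × A = 0.953 m × 3.59×10^14 m² = 3.425×10^14 m³.
ρ_w = 999.3 kg m⁻³, so the mass of water = 3.425×10^14 m³ × 999.3 kg m⁻³ = 3.422×10^17 kg = 3.4×10^5 Gt (and the same mass of ice, by conservation).

≈ 3.4×10^5 Gt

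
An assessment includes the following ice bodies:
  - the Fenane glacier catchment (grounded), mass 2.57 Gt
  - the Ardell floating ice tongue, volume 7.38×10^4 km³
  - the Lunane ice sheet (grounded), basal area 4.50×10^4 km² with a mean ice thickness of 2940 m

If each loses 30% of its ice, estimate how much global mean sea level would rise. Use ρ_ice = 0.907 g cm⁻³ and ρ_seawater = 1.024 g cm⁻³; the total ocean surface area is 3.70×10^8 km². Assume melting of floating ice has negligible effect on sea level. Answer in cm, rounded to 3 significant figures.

≈ 9.50 cm

Fenane: 0.3 × 2.57 Gt = 7.710×10^11 kg; dividing by ρ_w = 1.024 g cm⁻³ = 1024 kg m⁻³ gives 7.529×10^8 m³ of water.
The Ardell floating ice tongue is floating and already displaces its own weight of water, so its melt adds essentially nothing to sea level.
Lunane: ice volume = 4.50×10^4 km² × 2940 m = 1.323×10^5 km³; 0.3 × 1.323×10^5 × (907/1024) = 3.516×10^4 km³ of water.
Total added water ≈ 3.516×10^13 m³ over 3.70×10^14 m² → Δh = 0.0950 m = 9.50 cm.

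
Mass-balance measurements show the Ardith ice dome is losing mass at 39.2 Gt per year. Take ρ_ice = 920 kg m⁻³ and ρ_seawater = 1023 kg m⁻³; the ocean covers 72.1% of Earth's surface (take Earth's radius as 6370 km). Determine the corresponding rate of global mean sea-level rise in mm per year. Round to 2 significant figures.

≈ 0.10 mm/yr

ρ_w = 1023 kg m⁻³. Annual water volume added = 39.2 Gt / ρ_w = 3.920×10^13 kg / 1023 kg m⁻³ = 3.832×10^10 m³.
Δh per year = 3.832×10^10 / 3.68×10^14 = 1.04×10^-4 m = 0.10 mm.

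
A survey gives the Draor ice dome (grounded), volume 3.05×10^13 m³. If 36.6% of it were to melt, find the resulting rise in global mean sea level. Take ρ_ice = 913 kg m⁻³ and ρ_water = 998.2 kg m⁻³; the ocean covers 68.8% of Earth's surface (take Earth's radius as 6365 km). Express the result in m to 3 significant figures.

≈ 0.0292 m

Draor: 0.366 × 3.05×10^13 m³ × (913/998.2) = 1.021×10^13 m³ of water.
Spread over 3.50×10^14 m² of ocean, Δh = 1.021×10^13 / 3.50×10^14 = 0.0292 m.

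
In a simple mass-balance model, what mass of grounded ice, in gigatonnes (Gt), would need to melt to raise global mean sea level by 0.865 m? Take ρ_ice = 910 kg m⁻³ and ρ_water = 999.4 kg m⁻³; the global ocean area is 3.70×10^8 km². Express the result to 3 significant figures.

≈ 3.20×10^5 Gt

Required water volume = Δh × A = 0.865 m × 3.70×10^14 m² = 3.200×10^14 m³.
ρ_w = 999.4 kg m⁻³, so the mass of water = 3.200×10^14 m³ × 999.4 kg m⁻³ = 3.199×10^17 kg = 3.20×10^5 Gt (and the same mass of ice, by conservation).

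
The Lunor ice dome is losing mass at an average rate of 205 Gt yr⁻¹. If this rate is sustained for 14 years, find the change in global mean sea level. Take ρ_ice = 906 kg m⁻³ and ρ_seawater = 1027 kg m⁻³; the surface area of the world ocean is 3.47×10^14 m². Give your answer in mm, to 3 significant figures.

≈ 8.05 mm

Total mass lost = 205 Gt/yr × 14 yr = 2870 Gt = 2.870×10^15 kg.
ρ_w = 1027 kg m⁻³, so water volume = 2.870×10^15 / 1027 = 2.795×10^12 m³.
Δh = 2.795×10^12 / 3.47×10^14 = 8.05×10^-3 m = 8.05 mm.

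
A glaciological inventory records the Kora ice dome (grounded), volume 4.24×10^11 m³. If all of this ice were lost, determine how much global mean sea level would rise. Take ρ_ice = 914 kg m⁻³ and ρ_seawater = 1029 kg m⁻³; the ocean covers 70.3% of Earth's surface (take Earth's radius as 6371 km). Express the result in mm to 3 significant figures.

Kora: 4.24×10^11 m³ × (914/1029) = 3.766×10^11 m³ of water.
Spread over 3.59×10^14 m² of ocean, Δh = 3.766×10^11 / 3.59×10^14 = 1.05×10^-3 m = 1.05 mm.

≈ 1.05 mm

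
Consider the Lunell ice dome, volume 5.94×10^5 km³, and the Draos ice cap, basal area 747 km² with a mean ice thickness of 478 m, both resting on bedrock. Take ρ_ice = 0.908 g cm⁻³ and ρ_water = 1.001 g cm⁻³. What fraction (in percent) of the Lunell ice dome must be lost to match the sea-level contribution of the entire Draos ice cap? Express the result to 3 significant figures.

≈ 0.0601 %

Equal sea-level rise means equal mass of meltwater, i.e. equal mass of ice lost.
Ice mass of Draos: 3.242×10^14 kg; ice mass of Lunell: 5.394×10^17 kg.
Fraction required = 3.242×10^14 / 5.394×10^17 = 6.01×10^-4 → 0.0601 %.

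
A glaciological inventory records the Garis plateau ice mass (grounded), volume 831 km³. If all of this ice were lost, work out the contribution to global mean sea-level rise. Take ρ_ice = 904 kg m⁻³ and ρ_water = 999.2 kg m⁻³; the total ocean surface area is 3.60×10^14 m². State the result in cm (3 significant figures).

Garis: 831 km³ × (904/999.2) = 751.8 km³ of water.
Spread over 3.60×10^14 m² of ocean, Δh = 7.518×10^11 / 3.60×10^14 = 2.09×10^-3 m = 0.209 cm.

≈ 0.209 cm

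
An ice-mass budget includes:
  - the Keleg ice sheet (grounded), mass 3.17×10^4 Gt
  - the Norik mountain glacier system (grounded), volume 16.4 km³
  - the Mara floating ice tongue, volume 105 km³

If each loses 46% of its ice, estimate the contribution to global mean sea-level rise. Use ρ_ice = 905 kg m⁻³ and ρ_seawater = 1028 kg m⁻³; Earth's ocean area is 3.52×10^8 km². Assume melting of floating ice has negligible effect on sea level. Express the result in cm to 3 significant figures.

≈ 4.03 cm

Keleg: 0.46 × 3.17×10^4 Gt = 1.458×10^16 kg; dividing by ρ_w = 1028 kg m⁻³ gives 1.418×10^13 m³ of water.
Norik: 0.46 × 16.4 km³ × (905/1028) = 6.641 km³ of water.
The Mara floating ice tongue is floating and already displaces its own weight of water, so its melt adds essentially nothing to sea level.
Total added water ≈ 1.419×10^13 m³ over 3.52×10^14 m² → Δh = 0.0403 m = 4.03 cm.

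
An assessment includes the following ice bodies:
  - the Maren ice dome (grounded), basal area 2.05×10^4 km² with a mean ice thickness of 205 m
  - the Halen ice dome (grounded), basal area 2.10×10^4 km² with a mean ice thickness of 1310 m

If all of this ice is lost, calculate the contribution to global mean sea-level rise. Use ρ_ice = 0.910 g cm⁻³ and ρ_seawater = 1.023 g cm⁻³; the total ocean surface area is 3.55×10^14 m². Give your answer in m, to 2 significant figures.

≈ 0.079 m

Maren: ice volume = 2.05×10^4 km² × 205 m = 4202 km³; 4202 × (910/1023) = 3738 km³ of water.
Halen: ice volume = 2.10×10^4 km² × 1310 m = 2.751×10^4 km³; 2.751×10^4 × (910/1023) = 2.447×10^4 km³ of water.
Total added water ≈ 2.821×10^13 m³ over 3.55×10^14 m² → Δh = 0.0795 m.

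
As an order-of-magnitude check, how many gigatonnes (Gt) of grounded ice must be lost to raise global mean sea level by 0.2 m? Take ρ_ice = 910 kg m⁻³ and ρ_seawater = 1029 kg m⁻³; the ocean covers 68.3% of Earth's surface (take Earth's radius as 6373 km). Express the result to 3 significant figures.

Required water volume = Δh × A = 0.2 m × 3.49×10^14 m² = 6.972×10^13 m³.
ρ_w = 1029 kg m⁻³, so the mass of water = 6.972×10^13 m³ × 1029 kg m⁻³ = 7.174×10^16 kg = 7.17×10^4 Gt (and the same mass of ice, by conservation).

≈ 7.17×10^4 Gt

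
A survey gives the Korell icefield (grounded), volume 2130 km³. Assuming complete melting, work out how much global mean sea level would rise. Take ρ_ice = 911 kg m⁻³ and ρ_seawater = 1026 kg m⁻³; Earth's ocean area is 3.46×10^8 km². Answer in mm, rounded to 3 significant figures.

≈ 5.47 mm

Korell: 2130 km³ × (911/1026) = 1891 km³ of water.
Spread over 3.46×10^14 m² of ocean, Δh = 1.891×10^12 / 3.46×10^14 = 5.47×10^-3 m = 5.47 mm.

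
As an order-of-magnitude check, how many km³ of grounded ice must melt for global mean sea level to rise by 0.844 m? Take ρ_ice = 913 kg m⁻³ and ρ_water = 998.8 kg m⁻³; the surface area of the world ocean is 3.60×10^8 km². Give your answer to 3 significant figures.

≈ 3.32×10^5 km³

Required water volume = Δh × A = 0.844 m × 3.60×10^14 m² = 3.038×10^14 m³ = 3.038×10^5 km³.
Ice volume = water volume × ρ_w/ρ_ice = 3.038×10^5 × 998.8/913 = 3.32×10^5 km³.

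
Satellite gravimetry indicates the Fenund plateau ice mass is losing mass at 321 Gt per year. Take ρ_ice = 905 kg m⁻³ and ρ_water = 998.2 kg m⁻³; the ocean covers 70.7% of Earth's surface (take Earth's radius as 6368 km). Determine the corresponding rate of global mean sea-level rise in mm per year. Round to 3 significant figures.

ρ_w = 998.2 kg m⁻³. Annual water volume added = 321 Gt / ρ_w = 3.210×10^14 kg / 998.2 kg m⁻³ = 3.216×10^11 m³.
Δh per year = 3.216×10^11 / 3.60×10^14 = 8.93×10^-4 m = 0.893 mm.

≈ 0.893 mm/yr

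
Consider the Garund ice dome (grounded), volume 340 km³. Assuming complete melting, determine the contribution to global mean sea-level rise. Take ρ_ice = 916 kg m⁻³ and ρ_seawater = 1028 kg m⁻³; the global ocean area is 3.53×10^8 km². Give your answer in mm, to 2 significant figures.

≈ 0.86 mm

Garund: 340 km³ × (916/1028) = 303.0 km³ of water.
Spread over 3.53×10^14 m² of ocean, Δh = 3.030×10^11 / 3.53×10^14 = 8.58×10^-4 m = 0.86 mm.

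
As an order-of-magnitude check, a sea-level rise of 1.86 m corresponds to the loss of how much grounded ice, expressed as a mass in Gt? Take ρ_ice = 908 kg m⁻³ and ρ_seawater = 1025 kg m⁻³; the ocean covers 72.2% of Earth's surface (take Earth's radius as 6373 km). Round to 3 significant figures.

≈ 7.03×10^5 Gt

Required water volume = Δh × A = 1.86 m × 3.68×10^14 m² = 6.854×10^14 m³.
ρ_w = 1025 kg m⁻³, so the mass of water = 6.854×10^14 m³ × 1025 kg m⁻³ = 7.025×10^17 kg = 7.03×10^5 Gt (and the same mass of ice, by conservation).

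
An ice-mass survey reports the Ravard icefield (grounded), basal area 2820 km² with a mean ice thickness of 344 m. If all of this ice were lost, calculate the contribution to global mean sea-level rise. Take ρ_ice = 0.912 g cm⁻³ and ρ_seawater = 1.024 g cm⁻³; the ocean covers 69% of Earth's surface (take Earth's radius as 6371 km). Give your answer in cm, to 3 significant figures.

≈ 0.245 cm

Ravard: ice volume = 2820 km² × 344 m = 970.1 km³; 970.1 × (912/1024) = 864.0 km³ of water.
Spread over 3.52×10^14 m² of ocean, Δh = 8.640×10^11 / 3.52×10^14 = 2.45×10^-3 m = 0.245 cm.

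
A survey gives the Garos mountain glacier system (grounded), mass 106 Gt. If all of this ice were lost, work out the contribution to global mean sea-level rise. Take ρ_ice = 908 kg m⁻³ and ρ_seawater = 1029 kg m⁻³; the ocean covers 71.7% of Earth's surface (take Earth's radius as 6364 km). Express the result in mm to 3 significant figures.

≈ 0.282 mm

Garos: 106 Gt = 1.060×10^14 kg; dividing by ρ_w = 1029 kg m⁻³ gives 1.030×10^11 m³ of water.
Spread over 3.65×10^14 m² of ocean, Δh = 1.030×10^11 / 3.65×10^14 = 2.82×10^-4 m = 0.282 mm.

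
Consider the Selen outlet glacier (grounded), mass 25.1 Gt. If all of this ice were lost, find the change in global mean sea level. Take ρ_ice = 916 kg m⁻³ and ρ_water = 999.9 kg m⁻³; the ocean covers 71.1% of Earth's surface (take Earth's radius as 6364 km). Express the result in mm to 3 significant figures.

≈ 0.0694 mm

Selen: 25.1 Gt = 2.510×10^13 kg; dividing by ρ_w = 999.9 kg m⁻³ gives 2.510×10^10 m³ of water.
Spread over 3.62×10^14 m² of ocean, Δh = 2.510×10^10 / 3.62×10^14 = 6.94×10^-5 m = 0.0694 mm.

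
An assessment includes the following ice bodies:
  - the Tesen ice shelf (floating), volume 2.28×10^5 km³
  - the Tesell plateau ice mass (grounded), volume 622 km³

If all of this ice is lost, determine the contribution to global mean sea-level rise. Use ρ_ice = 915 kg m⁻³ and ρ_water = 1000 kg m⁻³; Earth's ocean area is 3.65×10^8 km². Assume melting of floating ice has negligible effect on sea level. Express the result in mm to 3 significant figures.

≈ 1.56 mm

The Tesen ice shelf is floating and already displaces its own weight of water, so its melt adds essentially nothing to sea level.
Tesell: 622 km³ × (915/1000) = 569.1 km³ of water.
Total added water ≈ 5.691×10^11 m³ over 3.65×10^14 m² → Δh = 1.56×10^-3 m = 1.56 mm.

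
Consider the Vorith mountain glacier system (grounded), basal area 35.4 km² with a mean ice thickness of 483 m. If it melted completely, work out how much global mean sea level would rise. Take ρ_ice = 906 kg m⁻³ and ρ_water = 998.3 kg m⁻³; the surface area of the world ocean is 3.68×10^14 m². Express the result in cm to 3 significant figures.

≈ 4.22×10^-3 cm

Vorith: ice volume = 35.4 km² × 483 m = 17.10 km³; 17.10 × (906/998.3) = 15.52 km³ of water.
Spread over 3.68×10^14 m² of ocean, Δh = 1.552×10^10 / 3.68×10^14 = 4.22×10^-5 m = 4.22×10^-3 cm.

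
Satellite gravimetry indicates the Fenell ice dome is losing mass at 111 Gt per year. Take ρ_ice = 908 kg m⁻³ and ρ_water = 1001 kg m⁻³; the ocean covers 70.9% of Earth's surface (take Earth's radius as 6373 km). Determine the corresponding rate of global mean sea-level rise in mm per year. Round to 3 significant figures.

ρ_w = 1001 kg m⁻³. Annual water volume added = 111 Gt / ρ_w = 1.110×10^14 kg / 1001 kg m⁻³ = 1.109×10^11 m³.
Δh per year = 1.109×10^11 / 3.62×10^14 = 3.06×10^-4 m = 0.306 mm.

≈ 0.306 mm/yr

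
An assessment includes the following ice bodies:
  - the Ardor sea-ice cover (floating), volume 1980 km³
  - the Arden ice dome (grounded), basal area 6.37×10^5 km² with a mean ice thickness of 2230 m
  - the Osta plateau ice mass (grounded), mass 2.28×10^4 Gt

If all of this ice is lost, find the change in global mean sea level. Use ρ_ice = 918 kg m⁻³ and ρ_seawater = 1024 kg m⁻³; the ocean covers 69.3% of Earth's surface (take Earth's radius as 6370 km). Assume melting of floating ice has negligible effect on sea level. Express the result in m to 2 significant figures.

≈ 3.7 m

The Ardor sea-ice cover is floating and already displaces its own weight of water, so its melt adds essentially nothing to sea level.
Arden: ice volume = 6.37×10^5 km² × 2230 m = 1.421×10^6 km³; 1.421×10^6 × (918/1024) = 1.273×10^6 km³ of water.
Osta: 2.28×10^4 Gt = 2.280×10^16 kg; dividing by ρ_w = 1024 kg m⁻³ gives 2.227×10^13 m³ of water.
Total added water ≈ 1.296×10^15 m³ over 3.53×10^14 m² → Δh = 3.67 m.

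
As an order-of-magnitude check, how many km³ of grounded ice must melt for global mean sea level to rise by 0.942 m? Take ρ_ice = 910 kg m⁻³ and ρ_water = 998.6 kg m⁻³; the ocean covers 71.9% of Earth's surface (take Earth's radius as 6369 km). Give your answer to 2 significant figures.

≈ 3.8×10^5 km³

Required water volume = Δh × A = 0.942 m × 3.67×10^14 m² = 3.452×10^14 m³ = 3.452×10^5 km³.
Ice volume = water volume × ρ_w/ρ_ice = 3.452×10^5 × 998.6/910 = 3.8×10^5 km³.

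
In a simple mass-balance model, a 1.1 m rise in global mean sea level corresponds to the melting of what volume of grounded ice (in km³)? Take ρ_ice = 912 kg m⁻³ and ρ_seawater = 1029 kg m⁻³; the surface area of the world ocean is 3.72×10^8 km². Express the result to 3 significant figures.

≈ 4.62×10^5 km³

Required water volume = Δh × A = 1.1 m × 3.72×10^14 m² = 4.092×10^14 m³ = 4.092×10^5 km³.
Ice volume = water volume × ρ_w/ρ_ice = 4.092×10^5 × 1029/912 = 4.62×10^5 km³.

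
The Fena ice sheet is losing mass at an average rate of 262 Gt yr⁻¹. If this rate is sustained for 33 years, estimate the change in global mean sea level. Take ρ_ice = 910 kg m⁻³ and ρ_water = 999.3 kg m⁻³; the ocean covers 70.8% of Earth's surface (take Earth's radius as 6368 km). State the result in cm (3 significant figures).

≈ 2.40 cm

Total mass lost = 262 Gt/yr × 33 yr = 8646 Gt = 8.646×10^15 kg.
ρ_w = 999.3 kg m⁻³, so water volume = 8.646×10^15 / 999.3 = 8.652×10^12 m³.
Δh = 8.652×10^12 / 3.61×10^14 = 0.0240 m = 2.40 cm.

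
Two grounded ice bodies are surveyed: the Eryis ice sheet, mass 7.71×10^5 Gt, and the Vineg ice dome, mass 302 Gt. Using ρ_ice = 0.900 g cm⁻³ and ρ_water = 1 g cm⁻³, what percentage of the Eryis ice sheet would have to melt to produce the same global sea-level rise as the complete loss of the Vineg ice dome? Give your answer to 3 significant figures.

≈ 0.0392 %

Equal sea-level rise means equal mass of meltwater, i.e. equal mass of ice lost.
Ice mass of Vineg: 3.020×10^14 kg; ice mass of Eryis: 7.710×10^17 kg.
Fraction required = 3.020×10^14 / 7.710×10^17 = 3.92×10^-4 → 0.0392 %.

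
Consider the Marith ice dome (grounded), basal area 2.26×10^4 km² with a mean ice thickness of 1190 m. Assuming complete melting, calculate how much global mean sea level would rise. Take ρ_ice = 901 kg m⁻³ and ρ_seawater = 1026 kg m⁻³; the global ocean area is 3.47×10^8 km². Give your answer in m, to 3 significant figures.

≈ 0.0681 m

Marith: ice volume = 2.26×10^4 km² × 1190 m = 2.689×10^4 km³; 2.689×10^4 × (901/1026) = 2.362×10^4 km³ of water.
Spread over 3.47×10^14 m² of ocean, Δh = 2.362×10^13 / 3.47×10^14 = 0.0681 m.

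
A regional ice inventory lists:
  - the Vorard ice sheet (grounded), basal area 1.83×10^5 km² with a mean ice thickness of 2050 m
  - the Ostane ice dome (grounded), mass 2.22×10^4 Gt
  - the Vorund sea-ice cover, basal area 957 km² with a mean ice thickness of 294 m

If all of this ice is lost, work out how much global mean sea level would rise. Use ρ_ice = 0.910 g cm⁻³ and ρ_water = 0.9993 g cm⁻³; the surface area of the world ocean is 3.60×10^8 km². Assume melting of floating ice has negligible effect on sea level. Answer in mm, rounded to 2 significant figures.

Vorard: ice volume = 1.83×10^5 km² × 2050 m = 3.752×10^5 km³; 3.752×10^5 × (910/999.3) = 3.416×10^5 km³ of water.
Ostane: 2.22×10^4 Gt = 2.220×10^16 kg; dividing by ρ_w = 0.9993 g cm⁻³ = 999.3 kg m⁻³ gives 2.222×10^13 m³ of water.
The Vorund sea-ice cover is floating and already displaces its own weight of water, so its melt adds essentially nothing to sea level.
Total added water ≈ 3.638×10^14 m³ over 3.60×10^14 m² → Δh = 1.01 m = 1000 mm.

≈ 1000 mm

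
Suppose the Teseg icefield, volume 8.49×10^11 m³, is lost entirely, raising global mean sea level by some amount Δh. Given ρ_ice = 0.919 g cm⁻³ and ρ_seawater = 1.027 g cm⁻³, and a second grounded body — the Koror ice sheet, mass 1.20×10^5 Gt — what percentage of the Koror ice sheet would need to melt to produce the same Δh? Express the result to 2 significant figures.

≈ 0.65 %

Equal sea-level rise means equal mass of meltwater, i.e. equal mass of ice lost.
Ice mass of Teseg: 7.802×10^14 kg; ice mass of Koror: 1.200×10^17 kg.
Fraction required = 7.802×10^14 / 1.200×10^17 = 6.50×10^-3 → 0.65 %.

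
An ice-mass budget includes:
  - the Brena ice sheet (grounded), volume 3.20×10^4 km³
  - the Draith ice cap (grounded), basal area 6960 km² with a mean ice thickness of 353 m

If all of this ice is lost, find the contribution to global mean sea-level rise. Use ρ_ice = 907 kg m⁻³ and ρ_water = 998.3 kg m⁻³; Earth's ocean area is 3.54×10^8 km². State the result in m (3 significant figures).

≈ 0.0884 m

Brena: 3.20×10^4 km³ × (907/998.3) = 2.907×10^4 km³ of water.
Draith: ice volume = 6960 km² × 353 m = 2457 km³; 2457 × (907/998.3) = 2232 km³ of water.
Total added water ≈ 3.131×10^13 m³ over 3.54×10^14 m² → Δh = 0.0884 m.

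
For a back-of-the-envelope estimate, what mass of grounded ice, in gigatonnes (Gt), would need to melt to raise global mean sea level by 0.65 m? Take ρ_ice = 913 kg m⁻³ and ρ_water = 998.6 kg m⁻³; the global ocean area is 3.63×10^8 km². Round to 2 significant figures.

≈ 2.4×10^5 Gt

Required water volume = Δh × A = 0.65 m × 3.63×10^14 m² = 2.360×10^14 m³.
ρ_w = 998.6 kg m⁻³, so the mass of water = 2.360×10^14 m³ × 998.6 kg m⁻³ = 2.356×10^17 kg = 2.4×10^5 Gt (and the same mass of ice, by conservation).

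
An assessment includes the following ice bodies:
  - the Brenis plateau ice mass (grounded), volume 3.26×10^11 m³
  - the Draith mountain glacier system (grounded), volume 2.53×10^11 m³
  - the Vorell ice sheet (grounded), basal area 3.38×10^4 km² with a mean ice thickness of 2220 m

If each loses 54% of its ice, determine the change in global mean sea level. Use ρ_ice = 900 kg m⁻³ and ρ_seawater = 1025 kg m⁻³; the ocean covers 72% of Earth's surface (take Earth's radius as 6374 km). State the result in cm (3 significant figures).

Brenis: 0.54 × 3.26×10^11 m³ × (900/1025) = 1.546×10^11 m³ of water.
Draith: 0.54 × 2.53×10^11 m³ × (900/1025) = 1.200×10^11 m³ of water.
Vorell: ice volume = 3.38×10^4 km² × 2220 m = 7.504×10^4 km³; 0.54 × 7.504×10^4 × (900/1025) = 3.558×10^4 km³ of water.
Total added water ≈ 3.585×10^13 m³ over 3.68×10^14 m² → Δh = 0.0975 m = 9.75 cm.

≈ 9.75 cm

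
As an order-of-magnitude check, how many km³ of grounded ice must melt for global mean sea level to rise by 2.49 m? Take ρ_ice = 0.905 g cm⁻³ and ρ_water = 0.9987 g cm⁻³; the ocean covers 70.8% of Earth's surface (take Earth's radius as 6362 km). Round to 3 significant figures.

Required water volume = Δh × A = 2.49 m × 3.60×10^14 m² = 8.967×10^14 m³ = 8.967×10^5 km³.
Ice volume = water volume × ρ_w/ρ_ice = 8.967×10^5 × 998.7/905 = 9.90×10^5 km³.

≈ 9.90×10^5 km³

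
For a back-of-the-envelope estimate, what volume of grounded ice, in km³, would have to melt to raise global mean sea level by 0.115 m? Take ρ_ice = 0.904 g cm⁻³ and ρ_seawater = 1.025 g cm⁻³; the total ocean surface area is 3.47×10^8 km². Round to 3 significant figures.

≈ 4.52×10^4 km³

Required water volume = Δh × A = 0.115 m × 3.47×10^14 m² = 3.990×10^13 m³ = 3.990×10^4 km³.
Ice volume = water volume × ρ_w/ρ_ice = 3.990×10^4 × 1025/904 = 4.52×10^4 km³.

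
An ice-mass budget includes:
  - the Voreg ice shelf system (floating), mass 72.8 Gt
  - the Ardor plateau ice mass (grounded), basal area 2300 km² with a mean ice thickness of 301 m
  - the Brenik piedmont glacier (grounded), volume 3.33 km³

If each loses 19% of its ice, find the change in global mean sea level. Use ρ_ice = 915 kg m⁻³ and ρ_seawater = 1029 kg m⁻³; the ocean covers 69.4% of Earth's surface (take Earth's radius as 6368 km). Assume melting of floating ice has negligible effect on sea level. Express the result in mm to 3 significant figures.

≈ 0.332 mm

The Voreg ice shelf system is floating and already displaces its own weight of water, so its melt adds essentially nothing to sea level.
Ardor: ice volume = 2300 km² × 301 m = 692.3 km³; 0.19 × 692.3 × (915/1029) = 117.0 km³ of water.
Brenik: 0.19 × 3.33 km³ × (915/1029) = 0.5626 km³ of water.
Total added water ≈ 1.175×10^11 m³ over 3.54×10^14 m² → Δh = 3.32×10^-4 m = 0.332 mm.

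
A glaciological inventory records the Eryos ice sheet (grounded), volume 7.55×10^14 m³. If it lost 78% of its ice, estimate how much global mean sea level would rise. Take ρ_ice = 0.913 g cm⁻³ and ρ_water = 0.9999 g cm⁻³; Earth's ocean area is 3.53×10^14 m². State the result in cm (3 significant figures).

Eryos: 0.78 × 7.55×10^14 m³ × (913/999.9) = 5.377×10^14 m³ of water.
Spread over 3.53×10^14 m² of ocean, Δh = 5.377×10^14 / 3.53×10^14 = 1.52 m = 152 cm.

≈ 152 cm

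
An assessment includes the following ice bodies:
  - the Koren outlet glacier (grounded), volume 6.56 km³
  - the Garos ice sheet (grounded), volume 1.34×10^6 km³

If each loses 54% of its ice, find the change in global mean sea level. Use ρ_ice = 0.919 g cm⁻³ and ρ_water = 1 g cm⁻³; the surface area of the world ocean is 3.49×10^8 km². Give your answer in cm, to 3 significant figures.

≈ 191 cm

Koren: 0.54 × 6.56 km³ × (919/1000) = 3.255 km³ of water.
Garos: 0.54 × 1.34×10^6 km³ × (919/1000) = 6.650×10^5 km³ of water.
Total added water ≈ 6.650×10^14 m³ over 3.49×10^14 m² → Δh = 1.91 m = 191 cm.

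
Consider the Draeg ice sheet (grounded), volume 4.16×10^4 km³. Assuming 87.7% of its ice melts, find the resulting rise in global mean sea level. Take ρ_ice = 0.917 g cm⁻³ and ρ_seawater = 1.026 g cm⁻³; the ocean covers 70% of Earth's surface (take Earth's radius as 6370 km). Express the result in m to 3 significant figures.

≈ 0.0914 m

Draeg: 0.877 × 4.16×10^4 km³ × (917/1026) = 3.261×10^4 km³ of water.
Spread over 3.57×10^14 m² of ocean, Δh = 3.261×10^13 / 3.57×10^14 = 0.0914 m.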